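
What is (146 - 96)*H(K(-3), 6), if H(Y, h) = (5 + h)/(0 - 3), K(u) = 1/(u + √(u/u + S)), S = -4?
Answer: -550/3 ≈ -183.33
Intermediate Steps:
K(u) = 1/(u + I*√3) (K(u) = 1/(u + √(u/u - 4)) = 1/(u + √(1 - 4)) = 1/(u + √(-3)) = 1/(u + I*√3))
H(Y, h) = -5/3 - h/3 (H(Y, h) = (5 + h)/(-3) = (5 + h)*(-⅓) = -5/3 - h/3)
(146 - 96)*H(K(-3), 6) = (146 - 96)*(-5/3 - ⅓*6) = 50*(-5/3 - 2) = 50*(-11/3) = -550/3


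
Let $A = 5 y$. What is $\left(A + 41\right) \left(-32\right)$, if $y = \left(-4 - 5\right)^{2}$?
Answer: $-14272$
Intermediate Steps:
$y = 81$ ($y = \left(-9\right)^{2} = 81$)
$A = 405$ ($A = 5 \cdot 81 = 405$)
$\left(A + 41\right) \left(-32\right) = \left(405 + 41\right) \left(-32\right) = 446 \left(-32\right) = -14272$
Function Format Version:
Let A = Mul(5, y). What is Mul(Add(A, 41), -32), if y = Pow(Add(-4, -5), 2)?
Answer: -14272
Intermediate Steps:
y = 81 (y = Pow(-9, 2) = 81)
A = 405 (A = Mul(5, 81) = 405)
Mul(Add(A, 41), -32) = Mul(Add(405, 41), -32) = Mul(446, -32) = -14272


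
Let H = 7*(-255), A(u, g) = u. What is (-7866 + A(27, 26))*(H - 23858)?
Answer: 201015477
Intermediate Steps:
H = -1785
(-7866 + A(27, 26))*(H - 23858) = (-7866 + 27)*(-1785 - 23858) = -7839*(-25643) = 201015477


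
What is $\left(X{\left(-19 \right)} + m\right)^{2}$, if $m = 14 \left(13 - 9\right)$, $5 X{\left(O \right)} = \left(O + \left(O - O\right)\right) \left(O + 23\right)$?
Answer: $\frac{41616}{25} \approx 1664.6$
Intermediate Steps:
$X{\left(O \right)} = \frac{O \left(23 + O\right)}{5}$ ($X{\left(O \right)} = \frac{\left(O + \left(O - O\right)\right) \left(O + 23\right)}{5} = \frac{\left(O + 0\right) \left(23 + O\right)}{5} = \frac{O \left(23 + O\right)}{5}$)
$m = 56$ ($m = 14 \cdot 4 = 56$)
$\left(X{\left(-19 \right)} + m\right)^{2} = \left(\frac{1}{5} \left(-19\right) \left(23 - 19\right) + 56\right)^{2} = \left(\frac{1}{5} \left(-19\right) 4 + 56\right)^{2} = \left(- \frac{76}{5} + 56\right)^{2} = \left(\frac{204}{5}\right)^{2} = \frac{41616}{25}$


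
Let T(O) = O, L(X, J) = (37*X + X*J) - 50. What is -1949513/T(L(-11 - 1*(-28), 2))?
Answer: -1949513/613 ≈ -3180.3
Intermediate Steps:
L(X, J) = -50 + 37*X + J*X (L(X, J) = (37*X + J*X) - 50 = -50 + 37*X + J*X)
-1949513/T(L(-11 - 1*(-28), 2)) = -1949513/(-50 + 37*(-11 - 1*(-28)) + 2*(-11 - 1*(-28))) = -1949513/(-50 + 37*(-11 + 28) + 2*(-11 + 28)) = -1949513/(-50 + 37*17 + 2*17) = -1949513/(-50 + 629 + 34) = -1949513/613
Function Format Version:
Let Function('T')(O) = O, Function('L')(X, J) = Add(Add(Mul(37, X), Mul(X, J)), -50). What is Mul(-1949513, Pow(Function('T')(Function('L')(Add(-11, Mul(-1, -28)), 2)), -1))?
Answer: Rational(-1949513, 613) ≈ -3180.3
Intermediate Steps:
Function('L')(X, J) = Add(-50, Mul(37, X), Mul(J, X)) (Function('L')(X, J) = Add(Add(Mul(37, X), Mul(J, X)), -50) = Add(-50, Mul(37, X), Mul(J, X)))
Mul(-1949513, Pow(Function('T')(Function('L')(Add(-11, Mul(-1, -28)), 2)), -1)) = Mul(-1949513, Pow(Add(-50, Mul(37, Add(-11, Mul(-1, -28))), Mul(2, Add(-11, Mul(-1, -28)))), -1)) = Mul(-1949513, Pow(Add(-50, Mul(37, Add(-11, 28)), Mul(2, Add(-11, 28))), -1)) = Mul(-1949513, Pow(Add(-50, Mul(37, 17), Mul(2, 17)), -1)) = Mul(-1949513, Pow(Add(-50, 629, 34), -1)) = Mul(-1949513, Pow(613, -1)) = Mul(-1949513, Rational(1, 613)) = Rational(-1949513, 613)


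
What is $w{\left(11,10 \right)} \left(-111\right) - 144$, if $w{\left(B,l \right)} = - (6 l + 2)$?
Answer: $6738$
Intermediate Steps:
$w{\left(B,l \right)} = -2 - 6 l$ ($w{\left(B,l \right)} = - (2 + 6 l) = -2 - 6 l$)
$w{\left(11,10 \right)} \left(-111\right) - 144 = \left(-2 - 60\right) \left(-111\right) - 144 = \left(-62\right) \left(-111\right) - 144 = 6882 - 144 = 6738$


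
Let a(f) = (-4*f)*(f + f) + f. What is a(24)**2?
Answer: 21013056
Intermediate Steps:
a(f) = f - 8*f**2 (a(f) = (-4*f)*(2*f) + f = -8*f**2 + f = f - 8*f**2)
a(24)**2 = (24*(1 - 8*24))**2 = (24*(1 - 192))**2 = (24*(-191))**2 = (-4584)**2 = 21013056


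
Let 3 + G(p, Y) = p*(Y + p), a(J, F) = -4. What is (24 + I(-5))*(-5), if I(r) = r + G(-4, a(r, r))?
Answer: -240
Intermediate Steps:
G(p, Y) = -3 + p*(Y + p)
I(r) = 29 + r (I(r) = r + (-3 + (-4)² - 4*(-4)) = r + (-3 + 16 + 16) = r + 29 = 29 + r)
(24 + I(-5))*(-5) = (24 + (29 - 5))*(-5) = (24 + 24)*(-5) = 48*(-5) = -240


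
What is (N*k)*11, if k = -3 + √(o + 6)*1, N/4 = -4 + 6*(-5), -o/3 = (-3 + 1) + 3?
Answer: 4488 - 1496*√3 ≈ 1896.9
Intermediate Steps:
o = -3 (o = -3*((-3 + 1) + 3) = -3*(-2 + 3) = -3*1 = -3)
N = -136 (N = 4*(-4 + 6*(-5)) = 4*(-4 - 30) = 4*(-34) = -136)
k = -3 + √3 (k = -3 + √(-3 + 6)*1 = -3 + √3*1 = -3 + √3 ≈ -1.2680)
(N*k)*11 = -136*(-3 + √3)*11 = (408 - 136*√3)*11 = 4488 - 1496*√3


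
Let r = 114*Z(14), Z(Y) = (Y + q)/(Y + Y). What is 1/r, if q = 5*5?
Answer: 14/2223 ≈ 0.0062978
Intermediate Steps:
q = 25
Z(Y) = (25 + Y)/(2*Y) (Z(Y) = (Y + 25)/(Y + Y) = (25 + Y)/((2*Y)) = (25 + Y)*(1/(2*Y)) = (25 + Y)/(2*Y))
r = 2223/14 (r = 114*((½)*(25 + 14)/14) = 114*((½)*(1/14)*39) = 114*(39/28) = 2223/14 ≈ 158.79)
1/r = 1/(2223/14) = 14/2223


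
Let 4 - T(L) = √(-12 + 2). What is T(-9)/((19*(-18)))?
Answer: -2/171 + I*√10/342 ≈ -0.011696 + 0.0092464*I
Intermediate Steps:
T(L) = 4 - I*√10 (T(L) = 4 - √(-12 + 2) = 4 - √(-10) = 4 - I*√10)
T(-9)/((19*(-18))) = (4 - I*√10)/((19*(-18))) = (4 - I*√10)/(-342) = (4 - I*√10)*(-1/342) = -2/171 + I*√10/342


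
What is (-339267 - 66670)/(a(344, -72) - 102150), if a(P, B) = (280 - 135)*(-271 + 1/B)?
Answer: 29227464/10184185 ≈ 2.8699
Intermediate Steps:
a(P, B) = -39295 + 145/B (a(P, B) = 145*(-271 + 1/B) = -39295 + 145/B)
(-339267 - 66670)/(a(344, -72) - 102150) = (-339267 - 66670)/((-39295 + 145/(-72)) - 102150) = -405937/((-39295 + 145*(-1/72)) - 102150) = -405937/((-39295 - 145/72) - 102150) = -405937/(-2829385/72 - 102150) = -405937/(-10184185/72) = -405937*(-72/10184185) = 29227464/10184185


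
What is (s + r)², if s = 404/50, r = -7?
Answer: 729/625 ≈ 1.1664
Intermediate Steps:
s = 202/25 (s = 404*(1/50) = 202/25 ≈ 8.0800)
(s + r)² = (202/25 - 7)² = (27/25)² = 729/625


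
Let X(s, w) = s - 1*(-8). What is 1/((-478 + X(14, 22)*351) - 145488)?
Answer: -1/138244 ≈ -7.2336e-6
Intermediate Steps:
X(s, w) = 8 + s (X(s, w) = s + 8 = 8 + s)
1/((-478 + X(14, 22)*351) - 145488) = 1/((-478 + (8 + 14)*351) - 145488) = 1/((-478 + 22*351) - 145488) = 1/((-478 + 7722) - 145488) = 1/(7244 - 145488) = 1/(-138244) = -1/138244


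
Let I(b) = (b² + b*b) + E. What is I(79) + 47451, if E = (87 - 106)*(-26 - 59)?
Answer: 61548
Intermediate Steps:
E = 1615 (E = -19*(-85) = 1615)
I(b) = 1615 + 2*b² (I(b) = (b² + b*b) + 1615 = (b² + b²) + 1615 = 2*b² + 1615 = 1615 + 2*b²)
I(79) + 47451 = (1615 + 2*79²) + 47451 = (1615 + 2*6241) + 47451 = (1615 + 12482) + 47451 = 14097 + 47451 = 61548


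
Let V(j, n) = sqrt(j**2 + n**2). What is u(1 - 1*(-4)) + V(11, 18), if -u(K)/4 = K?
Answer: -20 + sqrt(445) ≈ 1.0950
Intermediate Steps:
u(K) = -4*K
u(1 - 1*(-4)) + V(11, 18) = -4*(1 - 1*(-4)) + sqrt(11**2 + 18**2) = -4*(1 + 4) + sqrt(121 + 324) = -4*5 + sqrt(445) = -20 + sqrt(445)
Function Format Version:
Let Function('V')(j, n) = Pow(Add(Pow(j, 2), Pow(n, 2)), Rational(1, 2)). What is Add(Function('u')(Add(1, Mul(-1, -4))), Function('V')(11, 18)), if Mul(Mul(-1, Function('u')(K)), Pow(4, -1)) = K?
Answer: Add(-20, Pow(445, Rational(1, 2))) ≈ 1.0950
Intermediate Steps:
Function('u')(K) = Mul(-4, K)
Add(Function('u')(Add(1, Mul(-1, -4))), Function('V')(11, 18)) = Add(Mul(-4, Add(1, Mul(-1, -4))), Pow(Add(Pow(11, 2), Pow(18, 2)), Rational(1, 2))) = Add(Mul(-4, Add(1, 4)), Pow(Add(121, 324), Rational(1, 2))) = Add(Mul(-4, 5), Pow(445, Rational(1, 2))) = Add(-20, Pow(445, Rational(1, 2)))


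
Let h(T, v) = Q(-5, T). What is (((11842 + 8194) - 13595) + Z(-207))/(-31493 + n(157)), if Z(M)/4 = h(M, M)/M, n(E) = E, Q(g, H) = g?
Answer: -1333307/6486552 ≈ -0.20555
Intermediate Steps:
h(T, v) = -5
Z(M) = -20/M (Z(M) = 4*(-5/M) = -20/M)
(((11842 + 8194) - 13595) + Z(-207))/(-31493 + n(157)) = (((11842 + 8194) - 13595) - 20/(-207))/(-31493 + 157) = ((20036 - 13595) - 20*(-1/207))/(-31336) = (6441 + 20/207)*(-1/31336) = (1333307/207)*(-1/31336) = -1333307/6486552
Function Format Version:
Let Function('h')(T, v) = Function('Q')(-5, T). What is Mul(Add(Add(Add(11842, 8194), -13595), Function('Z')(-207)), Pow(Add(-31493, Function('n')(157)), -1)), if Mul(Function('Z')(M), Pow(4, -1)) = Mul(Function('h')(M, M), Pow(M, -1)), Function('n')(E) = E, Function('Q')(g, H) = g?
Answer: Rational(-1333307, 6486552) ≈ -0.20555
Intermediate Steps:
Function('h')(T, v) = -5
Function('Z')(M) = Mul(-20, Pow(M, -1)) (Function('Z')(M) = Mul(4, Mul(-5, Pow(M, -1))) = Mul(-20, Pow(M, -1)))
Mul(Add(Add(Add(11842, 8194), -13595), Function('Z')(-207)), Pow(Add(-31493, Function('n')(157)), -1)) = Mul(Add(Add(Add(11842, 8194), -13595), Mul(-20, Pow(-207, -1))), Pow(Add(-31493, 157), -1)) = Mul(Add(Add(20036, -13595), Mul(-20, Rational(-1, 207))), Pow(-31336, -1)) = Mul(Add(6441, Rational(20, 207)), Rational(-1, 31336)) = Mul(Rational(1333307, 207), Rational(-1, 31336)) = Rational(-1333307, 6486552)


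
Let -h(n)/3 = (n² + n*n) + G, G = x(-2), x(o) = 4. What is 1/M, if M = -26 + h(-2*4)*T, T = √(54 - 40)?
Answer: 13/1097374 - 99*√14/548687 ≈ -0.00066326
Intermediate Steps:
G = 4
T = √14 ≈ 3.7417
h(n) = -12 - 6*n² (h(n) = -3*((n² + n*n) + 4) = -3*((n² + n²) + 4) = -3*(2*n² + 4) = -3*(4 + 2*n²) = -12 - 6*n²)
M = -26 - 396*√14 (M = -26 + (-12 - 6*(-2*4)²)*√14 = -26 + (-12 - 6*(-8)²)*√14 = -26 + (-12 - 6*64)*√14 = -26 + (-12 - 384)*√14 = -26 - 396*√14 ≈ -1507.7)
1/M = 1/(-26 - 396*√14)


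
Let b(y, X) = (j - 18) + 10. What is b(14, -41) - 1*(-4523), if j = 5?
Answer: 4520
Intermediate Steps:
b(y, X) = -3 (b(y, X) = (5 - 18) + 10 = -13 + 10 = -3)
b(14, -41) - 1*(-4523) = -3 - 1*(-4523) = -3 + 4523 = 4520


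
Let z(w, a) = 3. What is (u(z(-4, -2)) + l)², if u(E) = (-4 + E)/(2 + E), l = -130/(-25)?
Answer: 25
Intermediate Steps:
l = 26/5 (l = -130*(-1/25) = 26/5 ≈ 5.2000)
u(E) = (-4 + E)/(2 + E)
(u(z(-4, -2)) + l)² = ((-4 + 3)/(2 + 3) + 26/5)² = (-1/5 + 26/5)² = ((⅕)*(-1) + 26/5)² = (-⅕ + 26/5)² = 5² = 25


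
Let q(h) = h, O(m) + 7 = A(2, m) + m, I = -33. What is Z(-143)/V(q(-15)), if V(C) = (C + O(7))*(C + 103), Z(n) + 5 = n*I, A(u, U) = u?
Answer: -2357/572 ≈ -4.1206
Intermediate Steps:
O(m) = -5 + m (O(m) = -7 + (2 + m) = -5 + m)
Z(n) = -5 - 33*n (Z(n) = -5 + n*(-33) = -5 - 33*n)
V(C) = (2 + C)*(103 + C) (V(C) = (C + (-5 + 7))*(C + 103) = (C + 2)*(103 + C) = (2 + C)*(103 + C))
Z(-143)/V(q(-15)) = (-5 - 33*(-143))/(206 + (-15)**2 + 105*(-15)) = (-5 + 4719)/(206 + 225 - 1575) = 4714/(-1144) = 4714*(-1/1144) = -2357/572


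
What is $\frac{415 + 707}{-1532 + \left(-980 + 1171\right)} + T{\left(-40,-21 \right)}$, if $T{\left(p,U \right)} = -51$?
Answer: $- \frac{23171}{447} \approx -51.837$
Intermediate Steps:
$\frac{415 + 707}{-1532 + \left(-980 + 1171\right)} + T{\left(-40,-21 \right)} = \frac{415 + 707}{-1532 + \left(-980 + 1171\right)} - 51 = \frac{1122}{-1532 + 191} - 51 = \frac{1122}{-1341} - 51 = 1122 \left(- \frac{1}{1341}\right) - 51 = - \frac{374}{447} - 51 = - \frac{23171}{447}$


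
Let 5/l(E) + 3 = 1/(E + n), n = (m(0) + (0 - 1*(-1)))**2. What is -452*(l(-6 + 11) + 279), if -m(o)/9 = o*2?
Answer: -2130276/17 ≈ -1.2531e+5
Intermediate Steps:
m(o) = -18*o (m(o) = -9*o*2 = -18*o)
n = 1 (n = (-18*0 + (0 - 1*(-1)))**2 = (0 + (0 + 1))**2 = (0 + 1)**2 = 1**2 = 1)
l(E) = 5/(-3 + 1/(1 + E)) (l(E) = 5/(-3 + 1/(E + 1)) = 5/(-3 + 1/(1 + E)))
-452*(l(-6 + 11) + 279) = -452*(5*(-1 - (-6 + 11))/(2 + 3*(-6 + 11)) + 279) = -452*(5*(-1 - 1*5)/(2 + 3*5) + 279) = -452*(5*(-1 - 5)/(2 + 15) + 279) = -452*(5*(-6)/17 + 279) = -452*(5*(1/17)*(-6) + 279) = -452*(-30/17 + 279) = -452*4713/17 = -2130276/17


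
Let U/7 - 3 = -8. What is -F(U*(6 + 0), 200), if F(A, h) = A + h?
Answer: 10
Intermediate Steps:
U = -35 (U = 21 + 7*(-8) = 21 - 56 = -35)
-F(U*(6 + 0), 200) = -(-35*(6 + 0) + 200) = -(-35*6 + 200) = -(-210 + 200) = -1*(-10) = 10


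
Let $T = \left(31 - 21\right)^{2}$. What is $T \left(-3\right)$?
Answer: $-300$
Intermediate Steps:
$T = 100$ ($T = 10^{2} = 100$)
$T \left(-3\right) = 100 \left(-3\right) = -300$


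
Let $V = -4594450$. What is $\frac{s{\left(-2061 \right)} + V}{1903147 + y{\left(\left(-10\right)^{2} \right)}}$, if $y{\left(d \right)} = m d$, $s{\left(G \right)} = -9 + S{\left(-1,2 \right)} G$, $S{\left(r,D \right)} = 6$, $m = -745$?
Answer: $- \frac{4606825}{1828647} \approx -2.5193$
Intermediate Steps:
$s{\left(G \right)} = -9 + 6 G$
$y{\left(d \right)} = - 745 d$
$\frac{s{\left(-2061 \right)} + V}{1903147 + y{\left(\left(-10\right)^{2} \right)}} = \frac{\left(-9 + 6 \left(-2061\right)\right) - 4594450}{1903147 - 745 \left(-10\right)^{2}} = \frac{\left(-9 - 12366\right) - 4594450}{1903147 - 74500} = \frac{-12375 - 4594450}{1903147 - 74500} = - \frac{4606825}{1828647}$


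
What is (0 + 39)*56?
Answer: 2184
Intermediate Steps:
(0 + 39)*56 = 39*56 = 2184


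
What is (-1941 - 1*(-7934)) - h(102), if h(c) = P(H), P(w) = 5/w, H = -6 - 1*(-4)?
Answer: 11991/2 ≈ 5995.5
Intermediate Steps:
H = -2 (H = -6 + 4 = -2)
h(c) = -5/2 (h(c) = 5/(-2) = 5*(-½) = -5/2)
(-1941 - 1*(-7934)) - h(102) = (-1941 - 1*(-7934)) - 1*(-5/2) = (-1941 + 7934) + 5/2 = 5993 + 5/2 = 11991/2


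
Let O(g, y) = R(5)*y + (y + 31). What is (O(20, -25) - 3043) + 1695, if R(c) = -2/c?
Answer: -1332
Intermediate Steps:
O(g, y) = 31 + 3*y/5 (O(g, y) = (-2/5)*y + (y + 31) = (-2*⅕)*y + (31 + y) = -2*y/5 + (31 + y) = 31 + 3*y/5)
(O(20, -25) - 3043) + 1695 = ((31 + (⅗)*(-25)) - 3043) + 1695 = ((31 - 15) - 3043) + 1695 = (16 - 3043) + 1695 = -3027 + 1695 = -1332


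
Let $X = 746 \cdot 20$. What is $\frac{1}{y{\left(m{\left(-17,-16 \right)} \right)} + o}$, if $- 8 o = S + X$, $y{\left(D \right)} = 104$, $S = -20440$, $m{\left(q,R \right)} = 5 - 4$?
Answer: $\frac{1}{794} \approx 0.0012594$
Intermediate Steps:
$X = 14920$
$m{\left(q,R \right)} = 1$
$o = 690$ ($o = - \frac{-20440 + 14920}{8} = \left(- \frac{1}{8}\right) \left(-5520\right) = 690$)
$\frac{1}{y{\left(m{\left(-17,-16 \right)} \right)} + o} = \frac{1}{104 + 690} = \frac{1}{794}$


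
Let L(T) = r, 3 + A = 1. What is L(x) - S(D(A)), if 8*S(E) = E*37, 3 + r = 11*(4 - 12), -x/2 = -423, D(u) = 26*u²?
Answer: -572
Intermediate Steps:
A = -2 (A = -3 + 1 = -2)
x = 846 (x = -2*(-423) = 846)
r = -91 (r = -3 + 11*(4 - 12) = -3 + 11*(-8) = -3 - 88 = -91)
L(T) = -91
S(E) = 37*E/8 (S(E) = (E*37)/8 = (37*E)/8 = 37*E/8)
L(x) - S(D(A)) = -91 - 37*26*(-2)²/8 = -91 - 37*26*4/8 = -91 - 37*104/8 = -91 - 1*481 = -91 - 481 = -572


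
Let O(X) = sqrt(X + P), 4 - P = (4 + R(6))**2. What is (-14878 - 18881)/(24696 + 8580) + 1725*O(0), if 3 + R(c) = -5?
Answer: -11253/11092 + 3450*I*sqrt(3) ≈ -1.0145 + 5975.6*I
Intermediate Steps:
R(c) = -8 (R(c) = -3 - 5 = -8)
P = -12 (P = 4 - (4 - 8)**2 = 4 - 1*(-4)**2 = 4 - 1*16 = 4 - 16 = -12)
O(X) = sqrt(-12 + X) (O(X) = sqrt(X - 12) = sqrt(-12 + X))
(-14878 - 18881)/(24696 + 8580) + 1725*O(0) = (-14878 - 18881)/(24696 + 8580) + 1725*sqrt(-12 + 0) = -33759/33276 + 1725*sqrt(-12) = -33759*1/33276 + 1725*(2*I*sqrt(3)) = -11253/11092 + 3450*I*sqrt(3)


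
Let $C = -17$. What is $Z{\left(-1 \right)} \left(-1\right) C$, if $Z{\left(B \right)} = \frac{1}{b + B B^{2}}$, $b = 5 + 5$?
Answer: $\frac{17}{9} \approx 1.8889$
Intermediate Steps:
$b = 10$
$Z{\left(B \right)} = \frac{1}{10 + B^{3}}$ ($Z{\left(B \right)} = \frac{1}{10 + B B^{2}} = \frac{1}{10 + B^{3}}$)
$Z{\left(-1 \right)} \left(-1\right) C = \frac{1}{10 + \left(-1\right)^{3}} \left(-1\right) \left(-17\right) = \frac{1}{10 - 1} \left(-1\right) \left(-17\right) = \frac{1}{9} \left(-1\right) \left(-17\right) = \left(- \frac{1}{9}\right) \left(-17\right) = \frac{17}{9}$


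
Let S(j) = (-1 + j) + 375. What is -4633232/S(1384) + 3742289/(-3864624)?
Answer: -995126584935/377444944 ≈ -2636.5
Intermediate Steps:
S(j) = 374 + j
-4633232/S(1384) + 3742289/(-3864624) = -4633232/(374 + 1384) + 3742289/(-3864624) = -4633232/1758 + 3742289*(-1/3864624) = -4633232*1/1758 - 3742289/3864624 = -2316616/879 - 3742289/3864624 = -995126584935/377444944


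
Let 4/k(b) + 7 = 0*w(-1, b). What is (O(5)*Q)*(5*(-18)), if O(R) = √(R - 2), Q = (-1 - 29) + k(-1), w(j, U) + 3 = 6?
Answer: 19260*√3/7 ≈ 4765.6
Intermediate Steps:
w(j, U) = 3 (w(j, U) = -3 + 6 = 3)
k(b) = -4/7 (k(b) = 4/(-7 + 0*3) = 4/(-7 + 0) = 4/(-7) = 4*(-⅐) = -4/7)
Q = -214/7 (Q = (-1 - 29) - 4/7 = -30 - 4/7 = -214/7 ≈ -30.571)
O(R) = √(-2 + R)
(O(5)*Q)*(5*(-18)) = (√(-2 + 5)*(-214/7))*(5*(-18)) = (√3*(-214/7))*(-90) = -214*√3/7*(-90) = 19260*√3/7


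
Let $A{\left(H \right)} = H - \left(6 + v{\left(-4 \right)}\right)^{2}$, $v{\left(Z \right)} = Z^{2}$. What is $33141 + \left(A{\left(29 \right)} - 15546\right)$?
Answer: $17140$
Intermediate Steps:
$A{\left(H \right)} = -484 + H$ ($A{\left(H \right)} = H - \left(6 + \left(-4\right)^{2}\right)^{2} = H - \left(6 + 16\right)^{2} = H - 22^{2} = H - 484 = -484 + H$)
$33141 + \left(A{\left(29 \right)} - 15546\right) = 33141 + \left(\left(-484 + 29\right) - 15546\right) = 33141 - 16001 = 17140$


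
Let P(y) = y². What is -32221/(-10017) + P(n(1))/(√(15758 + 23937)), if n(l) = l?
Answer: 4603/1431 + √39695/39695 ≈ 3.2216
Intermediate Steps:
-32221/(-10017) + P(n(1))/(√(15758 + 23937)) = -32221/(-10017) + 1²/(√(15758 + 23937)) = -32221*(-1/10017) + 1/√39695 = 4603/1431 + 1*(√39695/39695) = 4603/1431 + √39695/39695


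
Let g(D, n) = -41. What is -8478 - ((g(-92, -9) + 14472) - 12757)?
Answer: -10152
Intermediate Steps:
-8478 - ((g(-92, -9) + 14472) - 12757) = -8478 - ((-41 + 14472) - 12757) = -8478 - (14431 - 12757) = -8478 - 1*1674 = -8478 - 1674 = -10152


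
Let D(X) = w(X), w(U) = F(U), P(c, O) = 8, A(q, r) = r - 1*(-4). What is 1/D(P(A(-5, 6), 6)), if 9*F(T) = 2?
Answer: 9/2 ≈ 4.5000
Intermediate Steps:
A(q, r) = 4 + r (A(q, r) = r + 4 = 4 + r)
F(T) = 2/9 (F(T) = (⅑)*2 = 2/9)
w(U) = 2/9
D(X) = 2/9
1/D(P(A(-5, 6), 6)) = 1/(2/9) = 9/2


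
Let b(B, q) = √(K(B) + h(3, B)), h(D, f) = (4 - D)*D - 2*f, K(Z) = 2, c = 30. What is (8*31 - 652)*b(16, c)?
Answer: -1212*I*√3 ≈ -2099.2*I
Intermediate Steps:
h(D, f) = -2*f + D*(4 - D) (h(D, f) = D*(4 - D) - 2*f = -2*f + D*(4 - D))
b(B, q) = √(5 - 2*B) (b(B, q) = √(2 + (-1*3² - 2*B + 4*3)) = √(2 + (-1*9 - 2*B + 12)) = √(2 + (-9 - 2*B + 12)) = √(2 + (3 - 2*B)) = √(5 - 2*B))
(8*31 - 652)*b(16, c) = (8*31 - 652)*√(5 - 2*16) = (248 - 652)*√(5 - 32) = -1212*I*√3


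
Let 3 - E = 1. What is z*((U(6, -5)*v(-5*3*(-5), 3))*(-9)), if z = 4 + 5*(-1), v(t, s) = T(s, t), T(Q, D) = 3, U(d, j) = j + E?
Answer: -81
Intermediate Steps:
E = 2 (E = 3 - 1*1 = 3 - 1 = 2)
U(d, j) = 2 + j (U(d, j) = j + 2 = 2 + j)
v(t, s) = 3
z = -1 (z = 4 - 5 = -1)
z*((U(6, -5)*v(-5*3*(-5), 3))*(-9)) = -(2 - 5)*3*(-9) = -(-3*3)*(-9) = -(-9)*(-9) = -1*81 = -81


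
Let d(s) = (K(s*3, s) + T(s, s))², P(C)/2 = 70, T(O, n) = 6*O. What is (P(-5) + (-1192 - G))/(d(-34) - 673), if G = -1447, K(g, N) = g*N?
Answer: 395/10653023 ≈ 3.7079e-5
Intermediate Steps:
P(C) = 140 (P(C) = 2*70 = 140)
K(g, N) = N*g
d(s) = (3*s² + 6*s)² (d(s) = (s*(s*3) + 6*s)² = (s*(3*s) + 6*s)² = (3*s² + 6*s)²)
(P(-5) + (-1192 - G))/(d(-34) - 673) = (140 + (-1192 - 1*(-1447)))/(9*(-34)²*(2 - 34)² - 673) = (140 + (-1192 + 1447))/(9*1156*(-32)² - 673) = (140 + 255)/(9*1156*1024 - 673) = 395/(10653696 - 673) = 395/10653023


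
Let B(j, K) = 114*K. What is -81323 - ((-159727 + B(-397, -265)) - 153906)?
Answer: 262520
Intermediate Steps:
-81323 - ((-159727 + B(-397, -265)) - 153906) = -81323 - ((-159727 + 114*(-265)) - 153906) = -81323 - ((-159727 - 30210) - 153906) = -81323 - (-189937 - 153906) = -81323 - 1*(-343843) = -81323 + 343843 = 262520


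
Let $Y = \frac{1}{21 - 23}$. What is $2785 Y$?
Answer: $- \frac{2785}{2} \approx -1392.5$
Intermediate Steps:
$Y = - \frac{1}{2}$ ($Y = \frac{1}{-2} = - \frac{1}{2} \approx -0.5$)
$2785 Y = 2785 \left(- \frac{1}{2}\right) = - \frac{2785}{2}$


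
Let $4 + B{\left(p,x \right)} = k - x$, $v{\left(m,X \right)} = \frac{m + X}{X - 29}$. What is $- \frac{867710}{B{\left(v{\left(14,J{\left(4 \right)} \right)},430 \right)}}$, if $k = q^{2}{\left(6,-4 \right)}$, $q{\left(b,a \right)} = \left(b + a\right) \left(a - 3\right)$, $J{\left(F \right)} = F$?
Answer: $\frac{433855}{119} \approx 3645.8$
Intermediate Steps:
$q{\left(b,a \right)} = \left(-3 + a\right) \left(a + b\right)$ ($q{\left(b,a \right)} = \left(a + b\right) \left(-3 + a\right) = \left(-3 + a\right) \left(a + b\right)$)
$k = 196$ ($k = \left(\left(-4\right)^{2} - -12 - 18 - 24\right)^{2} = \left(16 + 12 - 18 - 24\right)^{2} = \left(-14\right)^{2} = 196$)
$v{\left(m,X \right)} = \frac{X + m}{-29 + X}$
$B{\left(p,x \right)} = 192 - x$ ($B{\left(p,x \right)} = -4 - \left(-196 + x\right) = 192 - x$)
$- \frac{867710}{B{\left(v{\left(14,J{\left(4 \right)} \right)},430 \right)}} = - \frac{867710}{192 - 430} = - \frac{867710}{-238} = \left(-867710\right) \left(- \frac{1}{238}\right) = \frac{433855}{119}$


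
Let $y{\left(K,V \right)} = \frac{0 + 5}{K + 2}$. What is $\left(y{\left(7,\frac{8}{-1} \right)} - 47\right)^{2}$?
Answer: $\frac{174724}{81} \approx 2157.1$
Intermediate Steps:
$y{\left(K,V \right)} = \frac{5}{2 + K}$
$\left(y{\left(7,\frac{8}{-1} \right)} - 47\right)^{2} = \left(\frac{5}{2 + 7} - 47\right)^{2} = \left(\frac{5}{9} - 47\right)^{2} = \left(- \frac{418}{9}\right)^{2} = \frac{174724}{81}$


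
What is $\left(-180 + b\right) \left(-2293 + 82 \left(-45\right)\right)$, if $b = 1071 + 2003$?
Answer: $-17314802$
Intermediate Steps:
$b = 3074$
$\left(-180 + b\right) \left(-2293 + 82 \left(-45\right)\right) = \left(-180 + 3074\right) \left(-2293 + 82 \left(-45\right)\right) = 2894 \left(-2293 - 3690\right) = 2894 \left(-5983\right) = -17314802$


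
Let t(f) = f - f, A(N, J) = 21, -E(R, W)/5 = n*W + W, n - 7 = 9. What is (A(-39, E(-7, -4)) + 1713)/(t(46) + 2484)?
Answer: 289/414 ≈ 0.69807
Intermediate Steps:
n = 16 (n = 7 + 9 = 16)
E(R, W) = -85*W (E(R, W) = -5*(16*W + W) = -85*W)
t(f) = 0
(A(-39, E(-7, -4)) + 1713)/(t(46) + 2484) = (21 + 1713)/(0 + 2484) = 1734/2484 = 1734*(1/2484) = 289/414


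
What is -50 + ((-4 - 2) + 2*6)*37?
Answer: 172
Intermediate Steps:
-50 + ((-4 - 2) + 2*6)*37 = -50 + (-6 + 12)*37 = -50 + 6*37 = -50 + 222 = 172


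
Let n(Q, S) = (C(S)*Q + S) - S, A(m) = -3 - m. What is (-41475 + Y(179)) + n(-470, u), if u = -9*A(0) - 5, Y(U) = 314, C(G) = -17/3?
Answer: -115493/3 ≈ -38498.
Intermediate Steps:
C(G) = -17/3 (C(G) = -17*1/3 = -17/3)
u = 22 (u = -9*(-3 - 1*0) - 5 = -9*(-3 + 0) - 5 = -9*(-3) - 5 = 27 - 5 = 22)
n(Q, S) = -17*Q/3 (n(Q, S) = (-17*Q/3 + S) - S = (S - 17*Q/3) - S = -17*Q/3)
(-41475 + Y(179)) + n(-470, u) = (-41475 + 314) - 17/3*(-470) = -41161 + 7990/3 = -115493/3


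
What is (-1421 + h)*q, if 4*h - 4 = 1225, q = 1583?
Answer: -7052265/4 ≈ -1.7631e+6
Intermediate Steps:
h = 1229/4 (h = 1 + (¼)*1225 = 1 + 1225/4 = 1229/4 ≈ 307.25)
(-1421 + h)*q = (-1421 + 1229/4)*1583 = -4455/4*1583 = -7052265/4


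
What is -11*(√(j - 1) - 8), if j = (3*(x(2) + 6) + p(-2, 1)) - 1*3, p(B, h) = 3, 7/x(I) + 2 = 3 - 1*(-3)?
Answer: 88 - 11*√89/2 ≈ 36.113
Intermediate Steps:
x(I) = 7/4 (x(I) = 7/(-2 + (3 - 1*(-3))) = 7/(-2 + (3 + 3)) = 7/(-2 + 6) = 7/4)
j = 93/4 (j = (3*(7/4 + 6) + 3) - 1*3 = (3*(31/4) + 3) - 3 = (93/4 + 3) - 3 = 105/4 - 3 = 93/4 ≈ 23.250)
-11*(√(j - 1) - 8) = -11*(√(93/4 - 1) - 8) = -11*(√(89/4) - 8) = -11*(√89/2 - 8) = -11*(-8 + √89/2) = 88 - 11*√89/2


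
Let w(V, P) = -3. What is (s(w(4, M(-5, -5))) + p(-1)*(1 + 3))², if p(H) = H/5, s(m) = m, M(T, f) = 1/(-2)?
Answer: 361/25 ≈ 14.440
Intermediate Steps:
M(T, f) = -½
p(H) = H/5 (p(H) = H*(⅕) = H/5)
(s(w(4, M(-5, -5))) + p(-1)*(1 + 3))² = (-3 + ((⅕)*(-1))*(1 + 3))² = (-3 - ⅕*4)² = (-3 - ⅘)² = (-19/5)² = 361/25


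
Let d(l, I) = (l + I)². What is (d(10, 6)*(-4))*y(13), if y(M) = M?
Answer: -13312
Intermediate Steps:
d(l, I) = (I + l)²
(d(10, 6)*(-4))*y(13) = ((6 + 10)²*(-4))*13 = (16²*(-4))*13 = (256*(-4))*13 = -1024*13 = -13312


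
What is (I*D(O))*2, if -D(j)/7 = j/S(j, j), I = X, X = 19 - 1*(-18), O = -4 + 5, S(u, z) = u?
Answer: -518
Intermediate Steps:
O = 1
X = 37 (X = 19 + 18 = 37)
I = 37
D(j) = -7 (D(j) = -7*j/j = -7*1 = -7)
(I*D(O))*2 = (37*(-7))*2 = -259*2 = -518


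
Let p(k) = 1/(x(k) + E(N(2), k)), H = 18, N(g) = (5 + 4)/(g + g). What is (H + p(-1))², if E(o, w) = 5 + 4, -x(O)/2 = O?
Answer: 39601/121 ≈ 327.28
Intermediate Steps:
N(g) = 9/(2*g) (N(g) = 9/((2*g)) = 9*(1/(2*g)) = 9/(2*g))
x(O) = -2*O
E(o, w) = 9
p(k) = 1/(9 - 2*k) (p(k) = 1/(-2*k + 9) = 1/(9 - 2*k))
(H + p(-1))² = (18 - 1/(-9 + 2*(-1)))² = (18 - 1/(-9 - 2))² = (18 - 1/(-11))² = (18 - 1*(-1/11))² = (18 + 1/11)² = (199/11)² = 39601/121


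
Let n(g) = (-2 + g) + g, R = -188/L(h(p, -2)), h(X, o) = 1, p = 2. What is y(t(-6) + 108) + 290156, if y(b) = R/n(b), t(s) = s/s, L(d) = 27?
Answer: 423047401/1458 ≈ 2.9016e+5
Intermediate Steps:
R = -188/27 ≈ -6.9630
t(s) = 1
n(g) = -2 + 2*g
y(b) = -188/(27*(-2 + 2*b))
y(t(-6) + 108) + 290156 = -94/(-27 + 27*(1 + 108)) + 290156 = -94/(-27 + 27*109) + 290156 = -94/(-27 + 2943) + 290156 = -94/2916 + 290156 = -94*1/2916 + 290156 = -47/1458 + 290156 = 423047401/1458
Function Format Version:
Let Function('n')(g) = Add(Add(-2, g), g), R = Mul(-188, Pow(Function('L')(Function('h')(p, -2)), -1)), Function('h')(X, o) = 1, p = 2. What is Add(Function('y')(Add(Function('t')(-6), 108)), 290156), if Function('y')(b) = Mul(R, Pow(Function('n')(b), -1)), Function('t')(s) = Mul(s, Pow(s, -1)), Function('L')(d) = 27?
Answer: Rational(423047401, 1458) ≈ 2.9016e+5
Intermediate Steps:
R = Rational(-188, 27) (R = Mul(-188, Pow(27, -1)) = Mul(-188, Rational(1, 27)) = Rational(-188, 27) ≈ -6.9630)
Function('t')(s) = 1
Function('n')(g) = Add(-2, Mul(2, g))
Function('y')(b) = Mul(Rational(-188, 27), Pow(Add(-2, Mul(2, b)), -1))
Add(Function('y')(Add(Function('t')(-6), 108)), 290156) = Add(Mul(-94, Pow(Add(-27, Mul(27, Add(1, 108))), -1)), 290156) = Add(Mul(-94, Pow(Add(-27, Mul(27, 109)), -1)), 290156) = Add(Mul(-94, Pow(Add(-27, 2943), -1)), 290156) = Add(Mul(-94, Pow(2916, -1)), 290156) = Add(Mul(-94, Rational(1, 2916)), 290156) = Add(Rational(-47, 1458), 290156) = Rational(423047401, 1458)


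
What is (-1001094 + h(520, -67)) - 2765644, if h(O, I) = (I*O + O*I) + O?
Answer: -3835898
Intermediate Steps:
h(O, I) = O + 2*I*O (h(O, I) = (I*O + I*O) + O = 2*I*O + O = O + 2*I*O)
(-1001094 + h(520, -67)) - 2765644 = (-1001094 + 520*(1 + 2*(-67))) - 2765644 = (-1001094 + 520*(1 - 134)) - 2765644 = (-1001094 + 520*(-133)) - 2765644 = (-1001094 - 69160) - 2765644 = -1070254 - 2765644 = -3835898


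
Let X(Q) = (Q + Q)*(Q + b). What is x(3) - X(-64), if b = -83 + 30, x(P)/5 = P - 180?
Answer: -15861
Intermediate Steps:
x(P) = -900 + 5*P (x(P) = 5*(P - 180) = 5*(-180 + P) = -900 + 5*P)
b = -53
X(Q) = 2*Q*(-53 + Q) (X(Q) = (Q + Q)*(Q - 53) = (2*Q)*(-53 + Q) = 2*Q*(-53 + Q))
x(3) - X(-64) = (-900 + 5*3) - 2*(-64)*(-53 - 64) = (-900 + 15) - 2*(-64)*(-117) = -885 - 1*14976 = -885 - 14976 = -15861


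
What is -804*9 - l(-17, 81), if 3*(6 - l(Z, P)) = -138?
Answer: -7288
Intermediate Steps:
l(Z, P) = 52 (l(Z, P) = 6 - ⅓*(-138) = 6 + 46 = 52)
-804*9 - l(-17, 81) = -804*9 - 1*52 = -1*7236 - 52 = -7236 - 52 = -7288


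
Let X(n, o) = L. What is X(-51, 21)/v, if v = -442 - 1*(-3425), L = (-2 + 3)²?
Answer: 1/2983 ≈ 0.00033523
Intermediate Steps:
L = 1 (L = 1² = 1)
X(n, o) = 1
v = 2983 (v = -442 + 3425 = 2983)
X(-51, 21)/v = 1/2983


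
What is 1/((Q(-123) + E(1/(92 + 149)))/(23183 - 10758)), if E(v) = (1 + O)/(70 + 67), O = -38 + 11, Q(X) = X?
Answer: -243175/2411 ≈ -100.86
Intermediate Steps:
O = -27
E(v) = -26/137 (E(v) = (1 - 27)/(70 + 67) = -26/137)
1/((Q(-123) + E(1/(92 + 149)))/(23183 - 10758)) = 1/((-123 - 26/137)/(23183 - 10758)) = 1/(-16877/137/12425) = 1/(-16877/137*1/12425) = 1/(-2411/243175) = -243175/2411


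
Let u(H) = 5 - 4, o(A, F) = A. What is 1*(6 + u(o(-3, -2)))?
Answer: 7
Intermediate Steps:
u(H) = 1
1*(6 + u(o(-3, -2))) = 1*(6 + 1) = 1*7 = 7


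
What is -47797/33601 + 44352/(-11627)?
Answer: -26571523/5073751 ≈ -5.2371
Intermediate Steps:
-47797/33601 + 44352/(-11627) = -47797*1/33601 + 44352*(-1/11627) = -47797/33601 - 576/151 = -26571523/5073751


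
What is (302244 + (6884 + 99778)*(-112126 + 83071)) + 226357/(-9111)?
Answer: -28232822320783/9111 ≈ -3.0988e+9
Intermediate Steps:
(302244 + (6884 + 99778)*(-112126 + 83071)) + 226357/(-9111) = (302244 + 106662*(-29055)) + 226357*(-1/9111) = (302244 - 3099064410) - 226357/9111 = -3098762166 - 226357/9111 = -28232822320783/9111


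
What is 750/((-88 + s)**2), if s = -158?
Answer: 125/10086 ≈ 0.012393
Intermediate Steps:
750/((-88 + s)**2) = 750/((-88 - 158)**2) = 750/((-246)**2) = 750/60516 = 750*(1/60516) = 125/10086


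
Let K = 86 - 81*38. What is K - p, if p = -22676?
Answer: 19684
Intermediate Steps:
K = -2992 (K = 86 - 3078 = -2992)
K - p = -2992 - 1*(-22676) = -2992 + 22676 = 19684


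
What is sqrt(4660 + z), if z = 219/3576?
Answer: sqrt(1655328314)/596 ≈ 68.265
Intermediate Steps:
z = 73/1192 (z = 219*(1/3576) = 73/1192 ≈ 0.061242)
sqrt(4660 + z) = sqrt(4660 + 73/1192) = sqrt(5554793/1192) = sqrt(1655328314)/596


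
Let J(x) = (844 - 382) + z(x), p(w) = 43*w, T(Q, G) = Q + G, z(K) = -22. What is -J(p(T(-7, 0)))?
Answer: -440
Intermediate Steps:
T(Q, G) = G + Q
J(x) = 440 (J(x) = (844 - 382) - 22 = 462 - 22 = 440)
-J(p(T(-7, 0))) = -1*440 = -440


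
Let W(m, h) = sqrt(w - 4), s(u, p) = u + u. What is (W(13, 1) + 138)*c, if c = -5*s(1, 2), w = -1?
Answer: -1380 - 10*I*sqrt(5) ≈ -1380.0 - 22.361*I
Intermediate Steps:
s(u, p) = 2*u
c = -10 ≈ -10.000
W(m, h) = I*sqrt(5) (W(m, h) = sqrt(-1 - 4) = sqrt(-5) = I*sqrt(5))
(W(13, 1) + 138)*c = (I*sqrt(5) + 138)*(-10) = (138 + I*sqrt(5))*(-10) = -1380 - 10*I*sqrt(5)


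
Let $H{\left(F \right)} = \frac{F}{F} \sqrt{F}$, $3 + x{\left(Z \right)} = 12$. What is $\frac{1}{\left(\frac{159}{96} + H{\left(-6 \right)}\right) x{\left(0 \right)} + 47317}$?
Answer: $\frac{48467872}{2294077271305} - \frac{9216 i \sqrt{6}}{2294077271305} \approx 2.1127 \cdot 10^{-5} - 9.8403 \cdot 10^{-9} i$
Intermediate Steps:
$x{\left(Z \right)} = 9$ ($x{\left(Z \right)} = -3 + 12 = 9$)
$H{\left(F \right)} = \sqrt{F}$ ($H{\left(F \right)} = 1 \sqrt{F} = \sqrt{F}$)
$\frac{1}{\left(\frac{159}{96} + H{\left(-6 \right)}\right) x{\left(0 \right)} + 47317} = \frac{1}{\left(\frac{159}{96} + \sqrt{-6}\right) 9 + 47317} = \frac{1}{\left(159 \cdot \frac{1}{96} + i \sqrt{6}\right) 9 + 47317} = \frac{1}{\left(\frac{53}{32} + i \sqrt{6}\right) 9 + 47317} = \frac{1}{\left(\frac{477}{32} + 9 i \sqrt{6}\right) + 47317} = \frac{1}{\frac{1514621}{32} + 9 i \sqrt{6}}$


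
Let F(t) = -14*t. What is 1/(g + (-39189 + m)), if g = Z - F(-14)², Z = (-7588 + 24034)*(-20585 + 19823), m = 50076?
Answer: -1/12559381 ≈ -7.9622e-8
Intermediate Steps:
Z = -12531852 (Z = 16446*(-762) = -12531852)
g = -12570268 (g = -12531852 - (-14*(-14))² = -12531852 - 1*196² = -12531852 - 1*38416 = -12531852 - 38416 = -12570268)
1/(g + (-39189 + m)) = 1/(-12570268 + (-39189 + 50076)) = 1/(-12570268 + 10887) = 1/(-12559381) = -1/12559381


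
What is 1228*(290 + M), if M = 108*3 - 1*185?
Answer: 526812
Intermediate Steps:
M = 139 (M = 324 - 185 = 139)
1228*(290 + M) = 1228*(290 + 139) = 1228*429 = 526812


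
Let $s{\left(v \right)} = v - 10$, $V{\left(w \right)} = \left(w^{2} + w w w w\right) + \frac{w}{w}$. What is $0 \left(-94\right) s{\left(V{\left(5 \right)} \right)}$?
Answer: $0$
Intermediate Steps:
$V{\left(w \right)} = 1 + w^{2} + w^{4}$ ($V{\left(w \right)} = \left(w^{2} + w^{2} w w\right) + 1 = \left(w^{2} + w^{3} w\right) + 1 = \left(w^{2} + w^{4}\right) + 1 = 1 + w^{2} + w^{4}$)
$s{\left(v \right)} = -10 + v$ ($s{\left(v \right)} = v - 10 = -10 + v$)
$0 \left(-94\right) s{\left(V{\left(5 \right)} \right)} = 0 \left(-94\right) \left(-10 + \left(1 + 5^{2} + 5^{4}\right)\right) = 0 \left(-10 + \left(1 + 25 + 625\right)\right) = 0 \left(-10 + 651\right) = 0 \cdot 641 = 0$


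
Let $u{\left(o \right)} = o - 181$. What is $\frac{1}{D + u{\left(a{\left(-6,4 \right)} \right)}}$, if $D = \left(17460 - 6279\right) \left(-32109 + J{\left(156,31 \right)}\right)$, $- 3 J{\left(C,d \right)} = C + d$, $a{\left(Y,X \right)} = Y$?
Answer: $- \frac{1}{359707865} \approx -2.78 \cdot 10^{-9}$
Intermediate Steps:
$J{\left(C,d \right)} = - \frac{C}{3} - \frac{d}{3}$ ($J{\left(C,d \right)} = - \frac{C + d}{3} = - \frac{C}{3} - \frac{d}{3}$)
$u{\left(o \right)} = -181 + o$
$D = -359707678$ ($D = \left(17460 - 6279\right) \left(-32109 - \frac{187}{3}\right) = 11181 \left(-32109 - \frac{187}{3}\right) = 11181 \left(- \frac{96514}{3}\right) = -359707678$)
$\frac{1}{D + u{\left(a{\left(-6,4 \right)} \right)}} = \frac{1}{-359707678 - 187} = \frac{1}{-359707865} = - \frac{1}{359707865}$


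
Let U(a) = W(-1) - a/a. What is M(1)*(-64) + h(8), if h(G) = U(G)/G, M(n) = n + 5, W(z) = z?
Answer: -1537/4 ≈ -384.25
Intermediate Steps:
M(n) = 5 + n
U(a) = -2 (U(a) = -1 - a/a = -1 - 1*1 = -1 - 1 = -2)
h(G) = -2/G
M(1)*(-64) + h(8) = (5 + 1)*(-64) - 2/8 = 6*(-64) - 2*⅛ = -384 - ¼ = -1537/4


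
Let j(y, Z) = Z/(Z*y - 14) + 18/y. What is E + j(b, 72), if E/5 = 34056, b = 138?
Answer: 19429474551/114103 ≈ 1.7028e+5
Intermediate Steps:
E = 170280 (E = 5*34056 = 170280)
j(y, Z) = 18/y + Z/(-14 + Z*y) (j(y, Z) = Z/(-14 + Z*y) + 18/y = 18/y + Z/(-14 + Z*y))
E + j(b, 72) = 170280 + (-252 + 19*72*138)/(138*(-14 + 72*138)) = 170280 + (-252 + 188784)/(138*(-14 + 9936)) = 170280 + (1/138)*188532/9922 = 170280 + (1/138)*(1/9922)*188532 = 170280 + 15711/114103 = 19429474551/114103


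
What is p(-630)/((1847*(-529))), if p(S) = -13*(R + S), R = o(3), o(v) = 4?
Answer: -8138/977063 ≈ -0.0083290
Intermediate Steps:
R = 4
p(S) = -52 - 13*S (p(S) = -13*(4 + S) = -52 - 13*S)
p(-630)/((1847*(-529))) = (-52 - 13*(-630))/((1847*(-529))) = (-52 + 8190)/(-977063) = 8138*(-1/977063) = -8138/977063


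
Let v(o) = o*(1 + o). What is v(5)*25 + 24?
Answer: 774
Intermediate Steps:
v(5)*25 + 24 = (5*(1 + 5))*25 + 24 = (5*6)*25 + 24 = 30*25 + 24 = 750 + 24 = 774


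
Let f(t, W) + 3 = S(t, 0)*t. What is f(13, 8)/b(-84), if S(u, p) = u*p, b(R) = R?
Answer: 1/28 ≈ 0.035714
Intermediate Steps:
S(u, p) = p*u
f(t, W) = -3 (f(t, W) = -3 + (0*t)*t = -3 + 0*t = -3 + 0 = -3)
f(13, 8)/b(-84) = -3/(-84) = -3*(-1/84) = 1/28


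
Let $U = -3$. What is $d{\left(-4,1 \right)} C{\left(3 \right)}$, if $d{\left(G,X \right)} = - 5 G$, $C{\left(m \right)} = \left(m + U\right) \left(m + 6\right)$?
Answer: $0$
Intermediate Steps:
$C{\left(m \right)} = \left(-3 + m\right) \left(6 + m\right)$ ($C{\left(m \right)} = \left(m - 3\right) \left(m + 6\right) = \left(-3 + m\right) \left(6 + m\right)$)
$d{\left(-4,1 \right)} C{\left(3 \right)} = \left(-5\right) \left(-4\right) \left(-18 + 3^{2} + 3 \cdot 3\right) = 20 \left(-18 + 9 + 9\right) = 20 \cdot 0 = 0$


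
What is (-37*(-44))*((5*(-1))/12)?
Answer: -2035/3 ≈ -678.33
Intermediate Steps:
(-37*(-44))*((5*(-1))/12) = 1628*(-5*1/12) = 1628*(-5/12) = -2035/3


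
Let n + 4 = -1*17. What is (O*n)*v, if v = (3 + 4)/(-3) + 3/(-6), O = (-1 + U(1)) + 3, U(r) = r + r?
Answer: 238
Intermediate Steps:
n = -21 (n = -4 - 1*17 = -4 - 17 = -21)
U(r) = 2*r
O = 4 (O = (-1 + 2*1) + 3 = (-1 + 2) + 3 = 1 + 3 = 4)
v = -17/6 (v = 7*(-1/3) + 3*(-1/6) = -7/3 - 1/2 = -17/6 ≈ -2.8333)
(O*n)*v = (4*(-21))*(-17/6) = -84*(-17/6) = 238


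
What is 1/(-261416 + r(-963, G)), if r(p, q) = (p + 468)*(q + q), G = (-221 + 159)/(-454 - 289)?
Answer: -743/194293468 ≈ -3.8241e-6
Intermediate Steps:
G = 62/743 (G = -62/(-743) = -62*(-1/743) = 62/743 ≈ 0.083446)
r(p, q) = 2*q*(468 + p) (r(p, q) = (468 + p)*(2*q) = 2*q*(468 + p))
1/(-261416 + r(-963, G)) = 1/(-261416 + 2*(62/743)*(468 - 963)) = 1/(-261416 + 2*(62/743)*(-495)) = 1/(-261416 - 61380/743) = 1/(-194293468/743) = -743/194293468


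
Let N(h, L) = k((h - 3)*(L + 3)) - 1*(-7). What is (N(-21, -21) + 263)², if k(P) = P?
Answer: 492804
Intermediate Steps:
N(h, L) = 7 + (-3 + h)*(3 + L) (N(h, L) = (h - 3)*(L + 3) - 1*(-7) = (-3 + h)*(3 + L) + 7 = 7 + (-3 + h)*(3 + L))
(N(-21, -21) + 263)² = ((-2 - 3*(-21) + 3*(-21) - 21*(-21)) + 263)² = ((-2 + 63 - 63 + 441) + 263)² = (439 + 263)² = 702² = 492804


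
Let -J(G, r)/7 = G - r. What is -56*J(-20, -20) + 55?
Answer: 55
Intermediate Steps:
J(G, r) = -7*G + 7*r (J(G, r) = -7*(G - r) = -7*G + 7*r)
-56*J(-20, -20) + 55 = -56*(-7*(-20) + 7*(-20)) + 55 = -56*(140 - 140) + 55 = -56*0 + 55 = 0 + 55 = 55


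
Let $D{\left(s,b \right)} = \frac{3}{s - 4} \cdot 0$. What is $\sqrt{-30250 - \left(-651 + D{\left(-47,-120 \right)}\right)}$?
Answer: $i \sqrt{29599} \approx 172.04 i$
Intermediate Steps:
$D{\left(s,b \right)} = 0$ ($D{\left(s,b \right)} = \frac{3}{-4 + s} 0 = 0$)
$\sqrt{-30250 - \left(-651 + D{\left(-47,-120 \right)}\right)} = \sqrt{-30250 + \left(651 - 0\right)} = \sqrt{-30250 + \left(651 + 0\right)} = \sqrt{-30250 + 651} = \sqrt{-29599} = i \sqrt{29599}$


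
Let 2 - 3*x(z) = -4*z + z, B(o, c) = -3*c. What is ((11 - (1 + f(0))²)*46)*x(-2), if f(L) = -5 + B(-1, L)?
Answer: 920/3 ≈ 306.67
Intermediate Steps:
f(L) = -5 - 3*L
x(z) = ⅔ + z (x(z) = ⅔ - (-4*z + z)/3 = ⅔ - (-1)*z = ⅔ + z)
((11 - (1 + f(0))²)*46)*x(-2) = ((11 - (1 + (-5 - 3*0))²)*46)*(⅔ - 2) = ((11 - (1 + (-5 + 0))²)*46)*(-4/3) = ((11 - (1 - 5)²)*46)*(-4/3) = ((11 - 1*(-4)²)*46)*(-4/3) = ((11 - 1*16)*46)*(-4/3) = ((11 - 16)*46)*(-4/3) = -5*46*(-4/3) = -230*(-4/3) = 920/3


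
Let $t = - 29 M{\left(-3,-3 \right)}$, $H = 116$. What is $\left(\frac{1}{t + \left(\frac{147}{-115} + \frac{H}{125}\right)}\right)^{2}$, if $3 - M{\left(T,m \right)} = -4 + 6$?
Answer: $\frac{8265625}{7120321924} \approx 0.0011608$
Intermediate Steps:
$M{\left(T,m \right)} = 1$ ($M{\left(T,m \right)} = 3 - \left(-4 + 6\right) = 3 - 2 = 1$)
$t = -29$ ($t = \left(-29\right) 1 = -29$)
$\left(\frac{1}{t + \left(\frac{147}{-115} + \frac{H}{125}\right)}\right)^{2} = \left(\frac{1}{-29 + \left(\frac{147}{-115} + \frac{116}{125}\right)}\right)^{2} = \left(\frac{1}{-29 + \left(147 \left(- \frac{1}{115}\right) + 116 \cdot \frac{1}{125}\right)}\right)^{2} = \left(\frac{1}{-29 + \left(- \frac{147}{115} + \frac{116}{125}\right)}\right)^{2} = \left(\frac{1}{-29 - \frac{1007}{2875}}\right)^{2} = \left(\frac{1}{- \frac{84382}{2875}}\right)^{2} = \left(- \frac{2875}{84382}\right)^{2} = \frac{8265625}{7120321924}$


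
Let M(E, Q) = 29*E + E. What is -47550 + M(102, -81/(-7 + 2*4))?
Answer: -44490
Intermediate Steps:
M(E, Q) = 30*E
-47550 + M(102, -81/(-7 + 2*4)) = -47550 + 30*102 = -47550 + 3060 = -44490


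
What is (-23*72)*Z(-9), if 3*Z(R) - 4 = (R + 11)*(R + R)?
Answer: 17664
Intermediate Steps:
Z(R) = 4/3 + 2*R*(11 + R)/3 (Z(R) = 4/3 + ((R + 11)*(R + R))/3 = 4/3 + ((11 + R)*(2*R))/3 = 4/3 + (2*R*(11 + R))/3 = 4/3 + 2*R*(11 + R)/3)
(-23*72)*Z(-9) = (-23*72)*(4/3 + (⅔)*(-9)² + (22/3)*(-9)) = -1656*(4/3 + (⅔)*81 - 66) = -1656*(4/3 + 54 - 66) = -1656*(-32/3) = 17664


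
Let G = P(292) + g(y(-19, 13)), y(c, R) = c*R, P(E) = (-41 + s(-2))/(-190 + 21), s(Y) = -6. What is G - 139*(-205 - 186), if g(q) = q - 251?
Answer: 9100866/169 ≈ 53851.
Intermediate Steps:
P(E) = 47/169 (P(E) = (-41 - 6)/(-190 + 21) = -47/(-169) = -47*(-1/169) = 47/169)
y(c, R) = R*c
g(q) = -251 + q
G = -84115/169 (G = 47/169 + (-251 + 13*(-19)) = 47/169 + (-251 - 247) = 47/169 - 498 = -84115/169 ≈ -497.72)
G - 139*(-205 - 186) = -84115/169 - 139*(-205 - 186) = -84115/169 - 139*(-391) = -84115/169 - 1*(-54349) = -84115/169 + 54349 = 9100866/169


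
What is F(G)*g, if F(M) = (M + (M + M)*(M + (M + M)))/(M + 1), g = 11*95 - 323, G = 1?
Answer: 2527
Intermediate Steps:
g = 722 (g = 1045 - 323 = 722)
F(M) = (M + 6*M**2)/(1 + M) (F(M) = (M + (2*M)*(M + 2*M))/(1 + M) = (M + (2*M)*(3*M))/(1 + M) = (M + 6*M**2)/(1 + M))
F(G)*g = (1*(1 + 6*1)/(1 + 1))*722 = (1*(1 + 6)/2)*722 = (1*(1/2)*7)*722 = (7/2)*722 = 2527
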